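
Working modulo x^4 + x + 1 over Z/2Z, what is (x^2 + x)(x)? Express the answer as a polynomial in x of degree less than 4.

x^3 + x^2

Multiply in Z/2Z[x]: (x^2 + x)·(x) = x^3 + x^2.
Reduced: x^3 + x^2.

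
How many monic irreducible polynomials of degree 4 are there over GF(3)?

The number of monic irreducibles of degree 4 over GF(3) is (1/4)·Σ_{d∣4} μ(4/d) 3^d.
Divisors of 4: 1, 2, 4; μ(4/d) for each: 0, -1, 1.
Σ = − 3^2 + 3^4 = 72.
N = 72/4 = 18.

18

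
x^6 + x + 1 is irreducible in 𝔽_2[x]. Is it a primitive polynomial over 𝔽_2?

Yes

Write f(x) = x^6 + x + 1.
|GF(2^6)^×| = 2^6 − 1 = 63. Prime factorization: 63 = 3^2·7.
f is primitive ⇔ x has order 63 in GF(2)[x]/(f), i.e. x^(63/q) ≠ 1 for each prime q | 63.
x^(21) mod f = x^5 + x^4 + x^3 + x + 1.
x^(9) mod f = x^4 + x^3.
None equal 1, so x has full order 63; f is primitive.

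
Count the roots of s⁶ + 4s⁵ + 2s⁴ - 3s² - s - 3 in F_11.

Write h(s) = s⁶ + 4s⁵ + 2s⁴ - 3s² - s - 3.
Evaluate at each of the 11 elements of F_11:
h(0) = 8; h(1) = 0 → root; h(2) = 9; h(3) = 4; h(4) = 3; h(5) = 10; h(6) = 1; h(7) = 3; h(8) = 2; h(9) = 10; h(10) = 5.
Roots: {1}.

1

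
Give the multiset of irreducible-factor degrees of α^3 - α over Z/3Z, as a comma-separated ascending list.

Write f(α) = α^3 - α.
Roots in Z/3Z: f(0) = 0 → root; f(1) = 0 → root; f(2) = 0 → root.
Linear factors from roots: (α), (α - 1), (α + 1).
Complete factorization: f(α) = (α)·(α + 1)·(α - 1).
Factor degrees with multiplicity: 1 + 1 + 1 = 3.

1, 1, 1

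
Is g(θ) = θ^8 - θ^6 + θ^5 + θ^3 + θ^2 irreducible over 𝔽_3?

Check for roots in 𝔽_3: g(0) = 0 → root; g(1) = 0 → root; g(2) = 2.
g(0) = 0, so (θ) divides g(θ); g is reducible.

No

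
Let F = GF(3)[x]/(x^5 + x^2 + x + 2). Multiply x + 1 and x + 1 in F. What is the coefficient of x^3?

0

Multiply in GF(3)[x]: (x + 1)·(x + 1) = x^2 + 2x + 1.
Reduced: x^2 + 2x + 1.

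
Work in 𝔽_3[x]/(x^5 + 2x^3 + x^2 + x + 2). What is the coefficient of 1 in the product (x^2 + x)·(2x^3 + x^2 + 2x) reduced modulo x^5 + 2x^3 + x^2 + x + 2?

Multiply in 𝔽_3[x]: (x^2 + x)·(2x^3 + x^2 + 2x) = 2x^5 + 2x^2.
Reduce using x^5 ≡ x^3 + 2x^2 + 2x + 1 (mod x^5 + 2x^3 + x^2 + x + 2).
Reduced: 2x^3 + x + 2.

2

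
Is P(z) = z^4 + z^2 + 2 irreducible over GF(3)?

Yes

Check for roots in GF(3): P(0) = 2; P(1) = 1; P(2) = 1.
No roots, so no linear factors.
Monic irreducibles of degree 2 over GF(3): z^2 + 1, z^2 + z + 2, z^2 + 2z + 2.
None of them divide P (all give nonzero remainder).
No irreducible factor of degree ≤ 2 exists, so P is irreducible over GF(3).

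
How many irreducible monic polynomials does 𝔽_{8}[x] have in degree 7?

299592

Gauss's count: N_{8}(7) = (1/7) Σ_{d|7} μ(7/d)·8^d.
Divisors of 7: 1, 7; μ(7/d) for each: -1, 1.
Σ = − 8^1 + 8^7 = 2097144.
N = 2097144/7 = 299592.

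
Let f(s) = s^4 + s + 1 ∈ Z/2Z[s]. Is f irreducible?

Yes

Check for roots in Z/2Z: f(0) = 1; f(1) = 1.
No roots, so no linear factors.
Monic irreducibles of degree 2 over GF(2): s^2 + s + 1.
None of them divide f (all give nonzero remainder).
No irreducible factor of degree ≤ 2 exists, so f is irreducible over GF(2).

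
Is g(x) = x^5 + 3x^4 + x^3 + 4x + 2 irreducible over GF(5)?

Yes

Check for roots in GF(5): g(0) = 2; g(1) = 1; g(2) = 3; g(3) = 2; g(4) = 4.
No roots, so no linear factors.
Degree-2 irreducible divisors: test the 10 monic irreducibles of degree 2 over GF(5).
None of them divide g (all give nonzero remainder).
No irreducible factor of degree ≤ 2 exists, so g is irreducible over GF(5).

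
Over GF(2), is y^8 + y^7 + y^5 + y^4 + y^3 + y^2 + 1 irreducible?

Write h(y) = y^8 + y^7 + y^5 + y^4 + y^3 + y^2 + 1.
Check for roots in GF(2): h(0) = 1; h(1) = 1.
No roots, so no linear factors.
Monic irreducibles of degree 2 over GF(2): y^2 + y + 1.
None of them divide h (all give nonzero remainder).
Monic irreducibles of degree 3 over GF(2): y^3 + y + 1, y^3 + y^2 + 1.
None of them divide h (all give nonzero remainder).
Monic irreducibles of degree 4 over GF(2): y^4 + y + 1, y^4 + y^3 + 1, y^4 + y^3 + y^2 + y + 1.
None of them divide h (all give nonzero remainder).
No irreducible factor of degree ≤ 4 exists, so h is irreducible over GF(2).

Yes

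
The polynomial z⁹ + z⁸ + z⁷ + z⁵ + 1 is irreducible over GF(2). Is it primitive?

No

Write f(z) = z⁹ + z⁸ + z⁷ + z⁵ + 1.
|GF(2^9)^×| = 2^9 − 1 = 511. Prime factorization: 511 = 7·73.
f is primitive ⇔ z has order 511 in GF(2)[z]/(f), i.e. z^(511/q) ≠ 1 for each prime q | 511.
z^(73) mod f = 1
z^(7) mod f = z⁷.
Since z^(73) = 1, the order of z divides 73 < 511; not primitive.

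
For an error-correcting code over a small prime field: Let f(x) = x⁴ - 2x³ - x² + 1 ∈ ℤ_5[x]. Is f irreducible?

Check for roots in ℤ_5: f(0) = 1; f(1) = 4; f(2) = 2; f(3) = 4; f(4) = 3.
No roots, so no linear factors.
Degree-2 irreducible divisors: test the 10 monic irreducibles of degree 2 over GF(5).
None of them divide f (all give nonzero remainder).
No irreducible factor of degree ≤ 2 exists, so f is irreducible over GF(5).

Yes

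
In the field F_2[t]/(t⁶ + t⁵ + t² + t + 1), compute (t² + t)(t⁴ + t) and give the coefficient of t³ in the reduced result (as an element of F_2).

Multiply in F_2[t]: (t² + t)·(t⁴ + t) = t⁶ + t⁵ + t³ + t².
Reduce using t⁶ ≡ t⁵ + t² + t + 1 (mod t⁶ + t⁵ + t² + t + 1).
Reduced: t³ + t + 1.

1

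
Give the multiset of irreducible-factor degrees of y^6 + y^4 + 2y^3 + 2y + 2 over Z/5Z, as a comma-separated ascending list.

Write g(y) = y^6 + y^4 + 2y^3 + 2y + 2.
Roots in Z/5Z: g(0) = 2; g(1) = 3; g(2) = 2; g(3) = 2; g(4) = 0 → root.
Linear factors from roots: (y + 1).
Complete factorization: g(y) = (y + 1)·(y^2 + 3y + 3)·(y^3 + y^2 + y + 4).
Factor degrees with multiplicity: 1 + 2 + 3 = 6.

1, 2, 3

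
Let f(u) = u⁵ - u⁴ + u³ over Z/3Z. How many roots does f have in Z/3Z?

2

Evaluate at each of the 3 elements of Z/3Z:
f(0) = 0 → root; f(1) = 1; f(2) = 0 → root.
Roots: {0, 2}.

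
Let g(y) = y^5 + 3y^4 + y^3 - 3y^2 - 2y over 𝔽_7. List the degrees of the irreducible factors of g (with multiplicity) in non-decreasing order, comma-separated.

1, 1, 1, 1, 1

Linear factors from roots: (y), (y - 1), (y + 2), (y + 1).
Complete factorization: g(y) = (y)·(y + 2)·(y - 1)·(y + 1)^2.
Factor degrees with multiplicity: 1 + 1 + 1 + 1 + 1 = 5.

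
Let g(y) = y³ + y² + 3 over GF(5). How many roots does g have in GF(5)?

Evaluate at each of the 5 elements of GF(5):
g(0) = 3; g(1) = 0 → root; g(2) = 0 → root; g(3) = 4; g(4) = 3.
Roots: {1, 2}.

2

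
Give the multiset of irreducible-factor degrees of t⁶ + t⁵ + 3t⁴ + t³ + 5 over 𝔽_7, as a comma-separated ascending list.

1, 1, 1, 1, 2

Write g(t) = t⁶ + t⁵ + 3t⁴ + t³ + 5.
Linear factors from roots: (t + 3), (t + 2), (t + 1).
Complete factorization: g(t) = (t + 1)·(t + 3)·(t + 2)^2·(t² + 1).
Factor degrees with multiplicity: 1 + 1 + 1 + 1 + 2 = 6.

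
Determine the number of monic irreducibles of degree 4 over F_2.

By the necklace-counting formula, N_2(4) = (1/4) Σ_{d|4} μ(4/d)·2^d.
Divisors of 4: 1, 2, 4; μ(4/d) for each: 0, -1, 1.
Σ = − 2^2 + 2^4 = 12.
N = 12/4 = 3.

3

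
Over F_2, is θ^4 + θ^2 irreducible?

Write m(θ) = θ^4 + θ^2.
Check for roots in F_2: m(0) = 0 → root; m(1) = 0 → root.
m(0) = 0, so (θ) divides m(θ); m is reducible.

No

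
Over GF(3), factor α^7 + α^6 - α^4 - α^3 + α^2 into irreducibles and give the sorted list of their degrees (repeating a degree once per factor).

Write g(α) = α^7 + α^6 - α^4 - α^3 + α^2.
Roots in GF(3): g(0) = 0 → root; g(1) = 1; g(2) = 1.
Linear factors from roots: (α).
Complete factorization: g(α) = (α)^2·(α^2 + 1)·(α^3 + α^2 - α + 1).
Factor degrees with multiplicity: 1 + 1 + 2 + 3 = 7.

1, 1, 2, 3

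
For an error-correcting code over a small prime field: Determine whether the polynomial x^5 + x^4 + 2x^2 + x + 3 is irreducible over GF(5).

Write g(x) = x^5 + x^4 + 2x^2 + x + 3.
Check for roots in GF(5): g(0) = 3; g(1) = 3; g(2) = 1; g(3) = 3; g(4) = 4.
No roots, so no linear factors.
Degree-2 irreducible divisors: test the 10 monic irreducibles of degree 2 over GF(5).
None of them divide g (all give nonzero remainder).
No irreducible factor of degree ≤ 2 exists, so g is irreducible over GF(5).

Yes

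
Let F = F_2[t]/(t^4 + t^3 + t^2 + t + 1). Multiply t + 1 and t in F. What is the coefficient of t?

Multiply in F_2[t]: (t + 1)·(t) = t^2 + t.
Reduced: t^2 + t.

1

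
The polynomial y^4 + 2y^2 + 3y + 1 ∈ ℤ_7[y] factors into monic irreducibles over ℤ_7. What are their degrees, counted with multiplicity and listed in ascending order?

1, 1, 2

Write g(y) = y^4 + 2y^2 + 3y + 1.
Linear factors from roots: (y + 6), (y + 3).
Complete factorization: g(y) = (y + 3)·(y + 6)·(y^2 + 5y + 2).
Factor degrees with multiplicity: 1 + 1 + 2 = 4.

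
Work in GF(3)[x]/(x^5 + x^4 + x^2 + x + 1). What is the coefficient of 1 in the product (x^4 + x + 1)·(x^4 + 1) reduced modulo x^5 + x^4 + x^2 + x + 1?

Multiply in GF(3)[x]: (x^4 + x + 1)·(x^4 + 1) = x^8 + x^5 + 2x^4 + x + 1.
Reduce using x^5 ≡ 2x^4 + 2x^2 + 2x + 2 (mod x^5 + x^4 + x^2 + x + 1).
Reduced: 2x^3 + x^2 + x + 2.

2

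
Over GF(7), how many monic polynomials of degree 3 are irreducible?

x^(7^3) − x is the product of all monic irreducibles of degree dividing 3; Möbius inversion gives N = (1/3) Σ μ(3/d)·7^d.
Divisors of 3: 1, 3; μ(3/d) for each: -1, 1.
Σ = − 7^1 + 7^3 = 336.
N = 336/3 = 112.

112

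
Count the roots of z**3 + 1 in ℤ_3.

1

Write f(z) = z**3 + 1.
Evaluate at each of the 3 elements of ℤ_3:
f(0) = 1; f(1) = 2; f(2) = 0 → root.
Roots: {2}.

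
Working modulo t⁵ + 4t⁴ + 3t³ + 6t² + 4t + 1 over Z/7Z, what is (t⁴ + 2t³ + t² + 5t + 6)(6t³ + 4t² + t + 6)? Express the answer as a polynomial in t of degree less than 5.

Multiply in Z/7Z[t]: (t⁴ + 2t³ + t² + 5t + 6)·(6t³ + 4t² + t + 6) = 6t⁷ + 2t⁶ + t⁵ + 6t³ + t + 1.
Reduce using t⁵ ≡ 3t⁴ + 4t³ + t² + 3t + 6 (mod t⁵ + 4t⁴ + 3t³ + 6t² + 4t + 1).
Reduced: 5t⁴ + 6t³ + 6t² + 5t.

5t^4 + 6t^3 + 6t^2 + 5t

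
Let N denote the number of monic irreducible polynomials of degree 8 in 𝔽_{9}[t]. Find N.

The number of monic irreducibles of degree 8 over GF(9) is (1/8)·Σ_{d∣8} μ(8/d) 9^d.
Divisors of 8: 1, 2, 4, 8; μ(8/d) for each: 0, 0, -1, 1.
Σ = − 9^4 + 9^8 = 43040160.
N = 43040160/8 = 5380020.

5380020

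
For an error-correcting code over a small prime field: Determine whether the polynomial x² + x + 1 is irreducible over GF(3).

No

Write m(x) = x² + x + 1.
Check for roots in GF(3): m(0) = 1; m(1) = 0 → root; m(2) = 1.
m(1) = 0, so (x − 1) divides m(x); m is reducible.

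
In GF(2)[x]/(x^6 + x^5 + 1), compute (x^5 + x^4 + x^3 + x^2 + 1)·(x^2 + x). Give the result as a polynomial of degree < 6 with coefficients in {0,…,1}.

x^5 + x^3 + x^2 + 1

Multiply in GF(2)[x]: (x^5 + x^4 + x^3 + x^2 + 1)·(x^2 + x) = x^7 + x^3 + x^2 + x.
Reduce using x^6 ≡ x^5 + 1 (mod x^6 + x^5 + 1).
Reduced: x^5 + x^3 + x^2 + 1.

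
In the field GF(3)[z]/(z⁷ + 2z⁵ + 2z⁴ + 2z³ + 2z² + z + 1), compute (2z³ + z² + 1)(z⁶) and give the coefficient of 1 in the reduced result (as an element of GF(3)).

Multiply in GF(3)[z]: (2z³ + z² + 1)·(z⁶) = 2z⁹ + z⁸ + z⁶.
Reduce using z⁷ ≡ z⁵ + z⁴ + z³ + z² + 2z + 2 (mod z⁷ + 2z⁵ + 2z⁴ + 2z³ + 2z² + z + 1).
Reduced: z⁶ + 2z⁵ + 2z⁴ + z³ + 2z² + 1.

1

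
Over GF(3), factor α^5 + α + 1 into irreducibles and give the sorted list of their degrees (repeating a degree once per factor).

1, 1, 3

Write h(α) = α^5 + α + 1.
Roots in GF(3): h(0) = 1; h(1) = 0 → root; h(2) = 2.
Linear factors from roots: (α + 2).
Complete factorization: h(α) = (α + 2)^2·(α^3 + 2α^2 + 1).
Factor degrees with multiplicity: 1 + 1 + 3 = 5.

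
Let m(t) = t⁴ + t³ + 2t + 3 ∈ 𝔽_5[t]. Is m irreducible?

Check for roots in 𝔽_5: m(0) = 3; m(1) = 2; m(2) = 1; m(3) = 2; m(4) = 1.
No roots, so no linear factors.
Degree-2 irreducible divisors: test the 10 monic irreducibles of degree 2 over GF(5).
None of them divide m (all give nonzero remainder).
No irreducible factor of degree ≤ 2 exists, so m is irreducible over GF(5).

Yes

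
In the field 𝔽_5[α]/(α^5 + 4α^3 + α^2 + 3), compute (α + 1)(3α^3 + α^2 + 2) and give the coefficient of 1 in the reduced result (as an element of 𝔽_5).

2

Multiply in 𝔽_5[α]: (α + 1)·(3α^3 + α^2 + 2) = 3α^4 + 4α^3 + α^2 + 2α + 2.
Reduced: 3α^4 + 4α^3 + α^2 + 2α + 2.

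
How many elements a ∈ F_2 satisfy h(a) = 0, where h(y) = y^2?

Evaluate at each of the 2 elements of F_2:
h(0) = 0 → root; h(1) = 1.
Roots: {0}.

1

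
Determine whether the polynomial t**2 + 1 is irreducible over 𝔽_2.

Write g(t) = t**2 + 1.
Check for roots in 𝔽_2: g(0) = 1; g(1) = 0 → root.
g(1) = 0, so (t − 1) divides g(t); g is reducible.

No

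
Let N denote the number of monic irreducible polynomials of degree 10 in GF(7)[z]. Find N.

28245840

x^(7^10) − x is the product of all monic irreducibles of degree dividing 10; Möbius inversion gives N = (1/10) Σ μ(10/d)·7^d.
Divisors of 10: 1, 2, 5, 10; μ(10/d) for each: 1, -1, -1, 1.
Σ = 7^1 − 7^2 − 7^5 + 7^10 = 282458400.
N = 282458400/10 = 28245840.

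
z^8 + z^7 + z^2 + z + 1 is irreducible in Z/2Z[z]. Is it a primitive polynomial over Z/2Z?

Write f(z) = z^8 + z^7 + z^2 + z + 1.
|GF(2^8)^×| = 2^8 − 1 = 255. Prime factorization: 255 = 3·5·17.
f is primitive ⇔ z has order 255 in GF(2)[z]/(f), i.e. z^(255/q) ≠ 1 for each prime q | 255.
z^(85) mod f = z^7 + z^5 + z^3 + z.
z^(51) mod f = z^6 + z^5 + z^3 + z^2.
z^(15) mod f = z^7 + z^6 + z^5 + z^4 + z^2.
None equal 1, so z has full order 255; f is primitive.

Yes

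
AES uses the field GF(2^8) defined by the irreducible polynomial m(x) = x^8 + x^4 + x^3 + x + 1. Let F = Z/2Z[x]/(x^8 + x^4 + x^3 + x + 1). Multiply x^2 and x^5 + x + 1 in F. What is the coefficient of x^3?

Multiply in Z/2Z[x]: (x^2)·(x^5 + x + 1) = x^7 + x^3 + x^2.
Reduced: x^7 + x^3 + x^2.

1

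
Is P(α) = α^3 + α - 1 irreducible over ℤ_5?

Check for roots in ℤ_5: P(0) = 4; P(1) = 1; P(2) = 4; P(3) = 4; P(4) = 2.
No roots. A degree-3 polynomial over a field with no linear factor is irreducible.

Yes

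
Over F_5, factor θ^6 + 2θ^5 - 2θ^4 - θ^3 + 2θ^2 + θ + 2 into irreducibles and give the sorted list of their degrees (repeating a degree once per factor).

Write h(θ) = θ^6 + 2θ^5 - 2θ^4 - θ^3 + 2θ^2 + θ + 2.
Roots in F_5: h(0) = 2; h(1) = 0 → root; h(2) = 0 → root; h(3) = 4; h(4) = 1.
Linear factors from roots: (θ - 1), (θ - 2).
Complete factorization: h(θ) = (θ - 2)^2·(θ - 1)^2·(θ^2 - 2θ - 2).
Factor degrees with multiplicity: 1 + 1 + 1 + 1 + 2 = 6.

1, 1, 1, 1, 2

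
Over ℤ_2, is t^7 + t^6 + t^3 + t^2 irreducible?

Write h(t) = t^7 + t^6 + t^3 + t^2.
Check for roots in ℤ_2: h(0) = 0 → root; h(1) = 0 → root.
h(0) = 0, so (t) divides h(t); h is reducible.

No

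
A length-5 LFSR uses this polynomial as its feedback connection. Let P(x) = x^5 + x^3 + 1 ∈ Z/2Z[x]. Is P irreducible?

Yes

Check for roots in Z/2Z: P(0) = 1; P(1) = 1.
No roots, so no linear factors.
Monic irreducibles of degree 2 over GF(2): x^2 + x + 1.
None of them divide P (all give nonzero remainder).
No irreducible factor of degree ≤ 2 exists, so P is irreducible over GF(2).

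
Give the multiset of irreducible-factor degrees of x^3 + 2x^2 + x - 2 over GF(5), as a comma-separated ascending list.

Write f(x) = x^3 + 2x^2 + x - 2.
Roots in GF(5): f(0) = 3; f(1) = 2; f(2) = 1; f(3) = 1; f(4) = 3.
Complete factorization: f(x) = (x^3 + 2x^2 + x - 2).
Factor degrees with multiplicity: 3 = 3.

3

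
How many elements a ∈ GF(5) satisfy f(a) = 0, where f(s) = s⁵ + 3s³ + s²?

3

Evaluate at each of the 5 elements of GF(5):
f(0) = 0 → root; f(1) = 0 → root; f(2) = 0 → root; f(3) = 3; f(4) = 2.
Roots: {0, 1, 2}.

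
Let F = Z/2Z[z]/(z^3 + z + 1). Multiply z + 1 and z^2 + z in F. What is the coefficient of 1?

1

Multiply in Z/2Z[z]: (z + 1)·(z^2 + z) = z^3 + z.
Reduce using z^3 ≡ z + 1 (mod z^3 + z + 1).
Reduced: 1.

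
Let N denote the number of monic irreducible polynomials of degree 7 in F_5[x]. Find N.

x^(5^7) − x is the product of all monic irreducibles of degree dividing 7; Möbius inversion gives N = (1/7) Σ μ(7/d)·5^d.
Divisors of 7: 1, 7; μ(7/d) for each: -1, 1.
Σ = − 5^1 + 5^7 = 78120.
N = 78120/7 = 11160.

11160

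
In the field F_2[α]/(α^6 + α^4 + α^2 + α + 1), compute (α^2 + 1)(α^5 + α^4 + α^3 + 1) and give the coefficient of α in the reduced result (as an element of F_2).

Multiply in F_2[α]: (α^2 + 1)·(α^5 + α^4 + α^3 + 1) = α^7 + α^6 + α^4 + α^3 + α^2 + 1.
Reduce using α^6 ≡ α^4 + α^2 + α + 1 (mod α^6 + α^4 + α^2 + α + 1).
Reduced: α^5 + α^2.

0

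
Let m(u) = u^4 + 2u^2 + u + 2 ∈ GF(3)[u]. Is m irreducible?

No

Check for roots in GF(3): m(0) = 2; m(1) = 0 → root; m(2) = 1.
m(1) = 0, so (u − 1) divides m(u); m is reducible.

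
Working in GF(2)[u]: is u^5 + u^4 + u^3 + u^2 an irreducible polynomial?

Write f(u) = u^5 + u^4 + u^3 + u^2.
Check for roots in GF(2): f(0) = 0 → root; f(1) = 0 → root.
f(0) = 0, so (u) divides f(u); f is reducible.

No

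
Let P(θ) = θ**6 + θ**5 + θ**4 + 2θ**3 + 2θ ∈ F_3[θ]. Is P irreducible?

No

Check for roots in F_3: P(0) = 0 → root; P(1) = 1; P(2) = 0 → root.
P(0) = 0, so (θ) divides P(θ); P is reducible.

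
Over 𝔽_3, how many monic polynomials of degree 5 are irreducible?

By the necklace-counting formula, N_3(5) = (1/5) Σ_{d|5} μ(5/d)·3^d.
Divisors of 5: 1, 5; μ(5/d) for each: -1, 1.
Σ = − 3^1 + 3^5 = 240.
N = 240/5 = 48.

48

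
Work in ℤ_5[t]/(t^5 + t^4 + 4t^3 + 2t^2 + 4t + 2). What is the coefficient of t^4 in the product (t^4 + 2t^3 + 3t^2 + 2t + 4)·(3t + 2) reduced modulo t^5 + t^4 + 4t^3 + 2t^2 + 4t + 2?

Multiply in ℤ_5[t]: (t^4 + 2t^3 + 3t^2 + 2t + 4)·(3t + 2) = 3t^5 + 3t^4 + 3t^3 + 2t^2 + t + 3.
Reduce using t^5 ≡ 4t^4 + t^3 + 3t^2 + t + 3 (mod t^5 + t^4 + 4t^3 + 2t^2 + 4t + 2).
Reduced: t^3 + t^2 + 4t + 2.

0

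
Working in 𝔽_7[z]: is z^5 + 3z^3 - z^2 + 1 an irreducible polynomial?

Yes

Write m(z) = z^5 + 3z^3 - z^2 + 1.
Check for roots in 𝔽_7: m(0) = 1; m(1) = 4; m(2) = 4; m(3) = 1; m(4) = 4; m(5) = 4; m(6) = 3.
No roots, so no linear factors.
Degree-2 irreducible divisors: test the 21 monic irreducibles of degree 2 over GF(7).
None of them divide m (all give nonzero remainder).
No irreducible factor of degree ≤ 2 exists, so m is irreducible over GF(7).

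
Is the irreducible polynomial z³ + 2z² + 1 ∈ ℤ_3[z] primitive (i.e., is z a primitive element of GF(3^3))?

Yes

Write f(z) = z³ + 2z² + 1.
|GF(3^3)^×| = 3^3 − 1 = 26. Prime factorization: 26 = 2·13.
f is primitive ⇔ z has order 26 in GF(3)[z]/(f), i.e. z^(26/q) ≠ 1 for each prime q | 26.
z^(13) mod f = 2.
z^(2) mod f = z².
None equal 1, so z has full order 26; f is primitive.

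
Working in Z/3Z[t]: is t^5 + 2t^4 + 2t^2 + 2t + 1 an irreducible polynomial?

Write m(t) = t^5 + 2t^4 + 2t^2 + 2t + 1.
Check for roots in Z/3Z: m(0) = 1; m(1) = 2; m(2) = 2.
No roots, so no linear factors.
Monic irreducibles of degree 2 over GF(3): t^2 + 1, t^2 + t + 2, t^2 + 2t + 2.
None of them divide m (all give nonzero remainder).
No irreducible factor of degree ≤ 2 exists, so m is irreducible over GF(3).

Yes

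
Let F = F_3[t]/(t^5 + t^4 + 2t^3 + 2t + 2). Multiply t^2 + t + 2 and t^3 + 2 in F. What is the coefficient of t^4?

0

Multiply in F_3[t]: (t^2 + t + 2)·(t^3 + 2) = t^5 + t^4 + 2t^3 + 2t^2 + 2t + 1.
Reduce using t^5 ≡ 2t^4 + t^3 + t + 1 (mod t^5 + t^4 + 2t^3 + 2t + 2).
Reduced: 2t^2 + 2.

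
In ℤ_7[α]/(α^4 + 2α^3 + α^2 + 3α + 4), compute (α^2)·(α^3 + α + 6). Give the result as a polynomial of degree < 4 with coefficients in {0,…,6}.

Multiply in ℤ_7[α]: (α^2)·(α^3 + α + 6) = α^5 + α^3 + 6α^2.
Reduce using α^4 ≡ 5α^3 + 6α^2 + 4α + 3 (mod α^4 + 2α^3 + α^2 + 3α + 4).
Reduced: 4α^3 + 5α^2 + 2α + 1.

4α^3 + 5α^2 + 2α + 1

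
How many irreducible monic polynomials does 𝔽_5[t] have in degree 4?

150

By the necklace-counting formula, N_5(4) = (1/4) Σ_{d|4} μ(4/d)·5^d.
Divisors of 4: 1, 2, 4; μ(4/d) for each: 0, -1, 1.
Σ = − 5^2 + 5^4 = 600.
N = 600/4 = 150.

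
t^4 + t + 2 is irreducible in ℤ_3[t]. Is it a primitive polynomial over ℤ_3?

Yes

Write f(t) = t^4 + t + 2.
|GF(3^4)^×| = 3^4 − 1 = 80. Prime factorization: 80 = 2^4·5.
f is primitive ⇔ t has order 80 in GF(3)[t]/(f), i.e. t^(80/q) ≠ 1 for each prime q | 80.
t^(40) mod f = 2.
t^(16) mod f = 2t^3 + t + 2.
None equal 1, so t has full order 80; f is primitive.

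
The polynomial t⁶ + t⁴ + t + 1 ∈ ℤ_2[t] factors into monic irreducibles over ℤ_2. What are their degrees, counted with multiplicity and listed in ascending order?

Write f(t) = t⁶ + t⁴ + t + 1.
Roots in ℤ_2: f(0) = 1; f(1) = 0 → root.
Linear factors from roots: (t + 1).
Complete factorization: f(t) = (t + 1)·(t² + t + 1)·(t³ + t + 1).
Factor degrees with multiplicity: 1 + 2 + 3 = 6.

1, 2, 3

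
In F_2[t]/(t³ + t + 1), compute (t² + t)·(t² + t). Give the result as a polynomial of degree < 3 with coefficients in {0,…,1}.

t

Multiply in F_2[t]: (t² + t)·(t² + t) = t⁴ + t².
Reduce using t³ ≡ t + 1 (mod t³ + t + 1).
Reduced: t.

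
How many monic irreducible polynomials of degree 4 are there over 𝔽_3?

18

Gauss's count: N_{3}(4) = (1/4) Σ_{d|4} μ(4/d)·3^d.
Divisors of 4: 1, 2, 4; μ(4/d) for each: 0, -1, 1.
Σ = − 3^2 + 3^4 = 72.
N = 72/4 = 18.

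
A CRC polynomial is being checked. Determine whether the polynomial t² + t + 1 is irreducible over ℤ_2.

Write h(t) = t² + t + 1.
Check for roots in ℤ_2: h(0) = 1; h(1) = 1.
No roots. A degree-2 polynomial over a field with no linear factor is irreducible.

Yes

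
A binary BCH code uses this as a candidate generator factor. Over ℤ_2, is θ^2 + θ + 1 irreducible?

Write g(θ) = θ^2 + θ + 1.
Check for roots in ℤ_2: g(0) = 1; g(1) = 1.
No roots. A degree-2 polynomial over a field with no linear factor is irreducible.

Yes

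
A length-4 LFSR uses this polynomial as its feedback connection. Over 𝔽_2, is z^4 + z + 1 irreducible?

Yes

Write h(z) = z^4 + z + 1.
Check for roots in 𝔽_2: h(0) = 1; h(1) = 1.
No roots, so no linear factors.
Monic irreducibles of degree 2 over GF(2): z^2 + z + 1.
None of them divide h (all give nonzero remainder).
No irreducible factor of degree ≤ 2 exists, so h is irreducible over GF(2).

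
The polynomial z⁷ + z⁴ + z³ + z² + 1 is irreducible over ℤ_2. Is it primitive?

Write f(z) = z⁷ + z⁴ + z³ + z² + 1.
|GF(2^7)^×| = 2^7 − 1 = 127. Prime factorization: 127 = 127.
f is primitive ⇔ z has order 127 in GF(2)[z]/(f), i.e. z^(127/q) ≠ 1 for each prime q | 127.
z^(1) mod f = z.
None equal 1, so z has full order 127; f is primitive.

Yes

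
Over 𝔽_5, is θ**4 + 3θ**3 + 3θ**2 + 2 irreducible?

Yes

Write m(θ) = θ**4 + 3θ**3 + 3θ**2 + 2.
Check for roots in 𝔽_5: m(0) = 2; m(1) = 4; m(2) = 4; m(3) = 1; m(4) = 3.
No roots, so no linear factors.
Degree-2 irreducible divisors: test the 10 monic irreducibles of degree 2 over GF(5).
None of them divide m (all give nonzero remainder).
No irreducible factor of degree ≤ 2 exists, so m is irreducible over GF(5).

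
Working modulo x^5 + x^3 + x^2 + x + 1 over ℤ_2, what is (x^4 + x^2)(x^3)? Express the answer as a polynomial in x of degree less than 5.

x^4 + x^3 + x^2

Multiply in ℤ_2[x]: (x^4 + x^2)·(x^3) = x^7 + x^5.
Reduce using x^5 ≡ x^3 + x^2 + x + 1 (mod x^5 + x^3 + x^2 + x + 1).
Reduced: x^4 + x^3 + x^2.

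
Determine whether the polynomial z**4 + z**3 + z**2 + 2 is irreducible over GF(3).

Write f(z) = z**4 + z**3 + z**2 + 2.
Check for roots in GF(3): f(0) = 2; f(1) = 2; f(2) = 0 → root.
f(2) = 0, so (z − 2) divides f(z); f is reducible.

No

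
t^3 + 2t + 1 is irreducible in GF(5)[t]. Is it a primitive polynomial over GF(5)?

Write f(t) = t^3 + 2t + 1.
|GF(5^3)^×| = 5^3 − 1 = 124. Prime factorization: 124 = 2^2·31.
f is primitive ⇔ t has order 124 in GF(5)[t]/(f), i.e. t^(124/q) ≠ 1 for each prime q | 124.
t^(62) mod f = 1
t^(4) mod f = 3t^2 + 4t.
Since t^(62) = 1, the order of t divides 62 < 124; not primitive.

No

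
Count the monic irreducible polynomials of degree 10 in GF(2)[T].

99

Gauss's count: N_{2}(10) = (1/10) Σ_{d|10} μ(10/d)·2^d.
Divisors of 10: 1, 2, 5, 10; μ(10/d) for each: 1, -1, -1, 1.
Σ = 2^1 − 2^2 − 2^5 + 2^10 = 990.
N = 990/10 = 99.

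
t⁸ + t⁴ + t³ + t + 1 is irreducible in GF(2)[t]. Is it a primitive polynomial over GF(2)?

No

Write f(t) = t⁸ + t⁴ + t³ + t + 1.
|GF(2^8)^×| = 2^8 − 1 = 255. Prime factorization: 255 = 3·5·17.
f is primitive ⇔ t has order 255 in GF(2)[t]/(f), i.e. t^(255/q) ≠ 1 for each prime q | 255.
t^(85) mod f = t⁷ + t⁵ + t⁴ + t³ + t² + 1.
t^(51) mod f = 1
t^(15) mod f = t⁵ + t³ + t² + t + 1.
Since t^(51) = 1, the order of t divides 51 < 255; not primitive.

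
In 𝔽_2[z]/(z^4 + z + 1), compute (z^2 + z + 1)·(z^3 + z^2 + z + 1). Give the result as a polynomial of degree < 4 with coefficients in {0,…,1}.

Multiply in 𝔽_2[z]: (z^2 + z + 1)·(z^3 + z^2 + z + 1) = z^5 + z^3 + z^2 + 1.
Reduce using z^4 ≡ z + 1 (mod z^4 + z + 1).
Reduced: z^3 + z + 1.

z^3 + z + 1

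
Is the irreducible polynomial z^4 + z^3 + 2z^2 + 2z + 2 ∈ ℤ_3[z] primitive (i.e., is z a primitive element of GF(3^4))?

Write f(z) = z^4 + z^3 + 2z^2 + 2z + 2.
|GF(3^4)^×| = 3^4 − 1 = 80. Prime factorization: 80 = 2^4·5.
f is primitive ⇔ z has order 80 in GF(3)[z]/(f), i.e. z^(80/q) ≠ 1 for each prime q | 80.
z^(40) mod f = 2.
z^(16) mod f = z^2 + z.
None equal 1, so z has full order 80; f is primitive.

Yes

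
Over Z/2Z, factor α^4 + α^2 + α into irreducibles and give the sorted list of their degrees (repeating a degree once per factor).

1, 3

Write h(α) = α^4 + α^2 + α.
Roots in Z/2Z: h(0) = 0 → root; h(1) = 1.
Linear factors from roots: (α).
Complete factorization: h(α) = (α)·(α^3 + α + 1).
Factor degrees with multiplicity: 1 + 3 = 4.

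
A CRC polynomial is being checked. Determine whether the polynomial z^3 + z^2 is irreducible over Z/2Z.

No

Write h(z) = z^3 + z^2.
Check for roots in Z/2Z: h(0) = 0 → root; h(1) = 0 → root.
h(0) = 0, so (z) divides h(z); h is reducible.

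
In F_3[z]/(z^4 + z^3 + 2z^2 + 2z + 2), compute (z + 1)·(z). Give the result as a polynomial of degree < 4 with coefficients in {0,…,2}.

Multiply in F_3[z]: (z + 1)·(z) = z^2 + z.
Reduced: z^2 + z.

z^2 + z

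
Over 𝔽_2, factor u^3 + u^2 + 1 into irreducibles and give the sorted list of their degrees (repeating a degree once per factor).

Write h(u) = u^3 + u^2 + 1.
Roots in 𝔽_2: h(0) = 1; h(1) = 1.
Complete factorization: h(u) = (u^3 + u^2 + 1).
Factor degrees with multiplicity: 3 = 3.

3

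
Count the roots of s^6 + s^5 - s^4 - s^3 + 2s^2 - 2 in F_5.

3

Write h(s) = s^6 + s^5 - s^4 - s^3 + 2s^2 - 2.
Evaluate at each of the 5 elements of F_5:
h(0) = 3; h(1) = 0 → root; h(2) = 3; h(3) = 0 → root; h(4) = 0 → root.
Roots: {1, 3, 4}.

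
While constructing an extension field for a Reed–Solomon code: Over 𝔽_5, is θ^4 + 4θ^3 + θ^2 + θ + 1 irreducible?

Write m(θ) = θ^4 + 4θ^3 + θ^2 + θ + 1.
Check for roots in 𝔽_5: m(0) = 1; m(1) = 3; m(2) = 0 → root; m(3) = 2; m(4) = 3.
m(2) = 0, so (θ − 2) divides m(θ); m is reducible.

No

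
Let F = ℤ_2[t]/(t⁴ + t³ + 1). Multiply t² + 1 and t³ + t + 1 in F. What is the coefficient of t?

Multiply in ℤ_2[t]: (t² + 1)·(t³ + t + 1) = t⁵ + t² + t + 1.
Reduce using t⁴ ≡ t³ + 1 (mod t⁴ + t³ + 1).
Reduced: t³ + t².

0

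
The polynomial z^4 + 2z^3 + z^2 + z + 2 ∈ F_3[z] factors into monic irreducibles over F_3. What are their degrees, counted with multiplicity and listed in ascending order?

4

Write f(z) = z^4 + 2z^3 + z^2 + z + 2.
Roots in F_3: f(0) = 2; f(1) = 1; f(2) = 1.
Complete factorization: f(z) = (z^4 + 2z^3 + z^2 + z + 2).
Factor degrees with multiplicity: 4 = 4.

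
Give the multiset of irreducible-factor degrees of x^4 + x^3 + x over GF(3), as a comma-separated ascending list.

Write f(x) = x^4 + x^3 + x.
Roots in GF(3): f(0) = 0 → root; f(1) = 0 → root; f(2) = 2.
Linear factors from roots: (x), (x - 1).
Complete factorization: f(x) = (x)·(x - 1)·(x^2 - x - 1).
Factor degrees with multiplicity: 1 + 1 + 2 = 4.

1, 1, 2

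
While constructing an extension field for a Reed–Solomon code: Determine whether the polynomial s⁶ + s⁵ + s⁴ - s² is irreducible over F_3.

No

Write g(s) = s⁶ + s⁵ + s⁴ - s².
Check for roots in F_3: g(0) = 0 → root; g(1) = 2; g(2) = 0 → root.
g(0) = 0, so (s) divides g(s); g is reducible.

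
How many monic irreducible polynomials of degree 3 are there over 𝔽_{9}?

By the necklace-counting formula, N_9(3) = (1/3) Σ_{d|3} μ(3/d)·9^d.
Divisors of 3: 1, 3; μ(3/d) for each: -1, 1.
Σ = − 9^1 + 9^3 = 720.
N = 720/3 = 240.

240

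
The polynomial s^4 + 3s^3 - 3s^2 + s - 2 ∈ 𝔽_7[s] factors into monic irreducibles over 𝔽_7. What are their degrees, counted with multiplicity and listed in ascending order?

Write h(s) = s^4 + 3s^3 - 3s^2 + s - 2.
Linear factors from roots: (s - 1), (s - 2).
Complete factorization: h(s) = (s - 2)·(s - 1)·(s^2 - s - 1).
Factor degrees with multiplicity: 1 + 1 + 2 = 4.

1, 1, 2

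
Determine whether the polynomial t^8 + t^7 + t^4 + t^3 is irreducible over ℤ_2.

No

Write P(t) = t^8 + t^7 + t^4 + t^3.
Check for roots in ℤ_2: P(0) = 0 → root; P(1) = 0 → root.
P(0) = 0, so (t) divides P(t); P is reducible.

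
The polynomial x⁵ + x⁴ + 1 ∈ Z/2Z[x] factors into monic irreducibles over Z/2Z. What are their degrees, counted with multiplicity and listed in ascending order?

2, 3

Write g(x) = x⁵ + x⁴ + 1.
Roots in Z/2Z: g(0) = 1; g(1) = 1.
Complete factorization: g(x) = (x² + x + 1)·(x³ + x + 1).
Factor degrees with multiplicity: 2 + 3 = 5.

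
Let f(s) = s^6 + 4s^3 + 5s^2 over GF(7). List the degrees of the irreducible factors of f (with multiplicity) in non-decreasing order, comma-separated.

Linear factors from roots: (s), (s + 4).
Complete factorization: f(s) = (s)^2·(s + 4)^2·(s^2 + 6s + 6).
Factor degrees with multiplicity: 1 + 1 + 1 + 1 + 2 = 6.

1, 1, 1, 1, 2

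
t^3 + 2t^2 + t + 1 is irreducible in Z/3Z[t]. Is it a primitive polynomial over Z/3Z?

Yes

Write f(t) = t^3 + 2t^2 + t + 1.
|GF(3^3)^×| = 3^3 − 1 = 26. Prime factorization: 26 = 2·13.
f is primitive ⇔ t has order 26 in GF(3)[t]/(f), i.e. t^(26/q) ≠ 1 for each prime q | 26.
t^(13) mod f = 2.
t^(2) mod f = t^2.
None equal 1, so t has full order 26; f is primitive.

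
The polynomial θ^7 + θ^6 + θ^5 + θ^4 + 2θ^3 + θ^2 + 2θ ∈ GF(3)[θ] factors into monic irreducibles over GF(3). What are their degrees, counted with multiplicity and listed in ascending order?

Write g(θ) = θ^7 + θ^6 + θ^5 + θ^4 + 2θ^3 + θ^2 + 2θ.
Roots in GF(3): g(0) = 0 → root; g(1) = 0 → root; g(2) = 0 → root.
Linear factors from roots: (θ), (θ + 2), (θ + 1).
Complete factorization: g(θ) = (θ)·(θ + 1)·(θ + 2)·(θ^2 + 2θ + 2)^2.
Factor degrees with multiplicity: 1 + 1 + 1 + 2 + 2 = 7.

1, 1, 1, 2, 2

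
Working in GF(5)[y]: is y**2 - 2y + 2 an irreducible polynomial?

No

Write h(y) = y**2 - 2y + 2.
Check for roots in GF(5): h(0) = 2; h(1) = 1; h(2) = 2; h(3) = 0 → root; h(4) = 0 → root.
h(3) = 0, so (y − 3) divides h(y); h is reducible.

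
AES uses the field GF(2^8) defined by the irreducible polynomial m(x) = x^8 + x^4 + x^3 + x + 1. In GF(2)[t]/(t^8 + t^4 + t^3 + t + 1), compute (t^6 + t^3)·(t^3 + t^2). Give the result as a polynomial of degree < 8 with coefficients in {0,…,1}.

Multiply in GF(2)[t]: (t^6 + t^3)·(t^3 + t^2) = t^9 + t^8 + t^6 + t^5.
Reduce using t^8 ≡ t^4 + t^3 + t + 1 (mod t^8 + t^4 + t^3 + t + 1).
Reduced: t^6 + t^3 + t^2 + 1.

t^6 + t^3 + t^2 + 1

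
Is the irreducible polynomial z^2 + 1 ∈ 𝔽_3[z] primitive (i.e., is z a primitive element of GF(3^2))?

No

Write f(z) = z^2 + 1.
|GF(3^2)^×| = 3^2 − 1 = 8. Prime factorization: 8 = 2^3.
f is primitive ⇔ z has order 8 in GF(3)[z]/(f), i.e. z^(8/q) ≠ 1 for each prime q | 8.
z^(4) mod f = 1
Since z^(4) = 1, the order of z divides 4 < 8; not primitive.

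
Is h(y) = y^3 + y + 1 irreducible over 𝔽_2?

Yes

Check for roots in 𝔽_2: h(0) = 1; h(1) = 1.
No roots. A degree-3 polynomial over a field with no linear factor is irreducible.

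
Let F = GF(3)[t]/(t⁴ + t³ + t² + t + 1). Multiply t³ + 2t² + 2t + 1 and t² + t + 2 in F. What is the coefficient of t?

Multiply in GF(3)[t]: (t³ + 2t² + 2t + 1)·(t² + t + 2) = t⁵ + t² + 2t + 2.
Reduce using t⁴ ≡ 2t³ + 2t² + 2t + 2 (mod t⁴ + t³ + t² + t + 1).
Reduced: t² + 2t.

2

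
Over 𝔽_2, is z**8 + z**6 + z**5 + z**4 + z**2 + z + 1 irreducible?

Write f(z) = z**8 + z**6 + z**5 + z**4 + z**2 + z + 1.
Check for roots in 𝔽_2: f(0) = 1; f(1) = 1.
No roots, so no linear factors.
Monic irreducibles of degree 2 over GF(2): z**2 + z + 1.
None of them divide f (all give nonzero remainder).
Monic irreducibles of degree 3 over GF(2): z**3 + z + 1, z**3 + z**2 + 1.
None of them divide f (all give nonzero remainder).
Monic irreducibles of degree 4 over GF(2): z**4 + z + 1, z**4 + z**3 + 1, z**4 + z**3 + z**2 + z + 1.
None of them divide f (all give nonzero remainder).
No irreducible factor of degree ≤ 4 exists, so f is irreducible over GF(2).

Yes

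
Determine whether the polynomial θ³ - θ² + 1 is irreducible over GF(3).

Write h(θ) = θ³ - θ² + 1.
Check for roots in GF(3): h(0) = 1; h(1) = 1; h(2) = 2.
No roots. A degree-3 polynomial over a field with no linear factor is irreducible.

Yes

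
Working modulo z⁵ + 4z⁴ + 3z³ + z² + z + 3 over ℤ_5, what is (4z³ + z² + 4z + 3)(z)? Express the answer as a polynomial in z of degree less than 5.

Multiply in ℤ_5[z]: (4z³ + z² + 4z + 3)·(z) = 4z⁴ + z³ + 4z² + 3z.
Reduced: 4z⁴ + z³ + 4z² + 3z.

4z^4 + z^3 + 4z^2 + 3z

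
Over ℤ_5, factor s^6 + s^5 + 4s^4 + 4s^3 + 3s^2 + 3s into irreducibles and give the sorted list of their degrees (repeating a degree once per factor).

1, 1, 1, 1, 2

Write h(s) = s^6 + s^5 + 4s^4 + 4s^3 + 3s^2 + 3s.
Roots in ℤ_5: h(0) = 0 → root; h(1) = 1; h(2) = 0 → root; h(3) = 0 → root; h(4) = 0 → root.
Linear factors from roots: (s), (s + 3), (s + 2), (s + 1).
Complete factorization: h(s) = (s)·(s + 1)·(s + 2)·(s + 3)·(s^2 + 3).
Factor degrees with multiplicity: 1 + 1 + 1 + 1 + 2 = 6.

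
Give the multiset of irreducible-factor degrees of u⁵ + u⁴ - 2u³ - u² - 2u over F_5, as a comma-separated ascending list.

1, 1, 3

Write h(u) = u⁵ + u⁴ - 2u³ - u² - 2u.
Roots in F_5: h(0) = 0 → root; h(1) = 2; h(2) = 4; h(3) = 0 → root; h(4) = 3.
Linear factors from roots: (u), (u + 2).
Complete factorization: h(u) = (u)·(u + 2)·(u³ - u² - 1).
Factor degrees with multiplicity: 1 + 1 + 3 = 5.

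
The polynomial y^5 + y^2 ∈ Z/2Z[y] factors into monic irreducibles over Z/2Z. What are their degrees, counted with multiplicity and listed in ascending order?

Write h(y) = y^5 + y^2.
Roots in Z/2Z: h(0) = 0 → root; h(1) = 0 → root.
Linear factors from roots: (y), (y + 1).
Complete factorization: h(y) = (y + 1)·(y)^2·(y^2 + y + 1).
Factor degrees with multiplicity: 1 + 1 + 1 + 2 = 5.

1, 1, 1, 2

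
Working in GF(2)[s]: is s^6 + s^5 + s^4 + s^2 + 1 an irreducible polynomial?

Yes

Write h(s) = s^6 + s^5 + s^4 + s^2 + 1.
Check for roots in GF(2): h(0) = 1; h(1) = 1.
No roots, so no linear factors.
Monic irreducibles of degree 2 over GF(2): s^2 + s + 1.
None of them divide h (all give nonzero remainder).
Monic irreducibles of degree 3 over GF(2): s^3 + s + 1, s^3 + s^2 + 1.
None of them divide h (all give nonzero remainder).
No irreducible factor of degree ≤ 3 exists, so h is irreducible over GF(2).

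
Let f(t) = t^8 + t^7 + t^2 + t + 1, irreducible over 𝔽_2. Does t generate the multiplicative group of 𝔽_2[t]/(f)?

Yes

|GF(2^8)^×| = 2^8 − 1 = 255. Prime factorization: 255 = 3·5·17.
f is primitive ⇔ t has order 255 in GF(2)[t]/(f), i.e. t^(255/q) ≠ 1 for each prime q | 255.
t^(85) mod f = t^7 + t^5 + t^3 + t.
t^(51) mod f = t^6 + t^5 + t^3 + t^2.
t^(15) mod f = t^7 + t^6 + t^5 + t^4 + t^2.
None equal 1, so t has full order 255; f is primitive.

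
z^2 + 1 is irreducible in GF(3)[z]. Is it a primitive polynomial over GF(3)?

No

Write f(z) = z^2 + 1.
|GF(3^2)^×| = 3^2 − 1 = 8. Prime factorization: 8 = 2^3.
f is primitive ⇔ z has order 8 in GF(3)[z]/(f), i.e. z^(8/q) ≠ 1 for each prime q | 8.
z^(4) mod f = 1
Since z^(4) = 1, the order of z divides 4 < 8; not primitive.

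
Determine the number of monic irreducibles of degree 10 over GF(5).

By the necklace-counting formula, N_5(10) = (1/10) Σ_{d|10} μ(10/d)·5^d.
Divisors of 10: 1, 2, 5, 10; μ(10/d) for each: 1, -1, -1, 1.
Σ = 5^1 − 5^2 − 5^5 + 5^10 = 9762480.
N = 9762480/10 = 976248.

976248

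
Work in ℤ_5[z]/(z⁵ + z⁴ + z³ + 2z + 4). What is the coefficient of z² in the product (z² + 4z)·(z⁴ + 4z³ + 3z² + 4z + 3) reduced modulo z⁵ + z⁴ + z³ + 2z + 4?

Multiply in ℤ_5[z]: (z² + 4z)·(z⁴ + 4z³ + 3z² + 4z + 3) = z⁶ + 3z⁵ + 4z⁴ + z³ + 4z² + 2z.
Reduce using z⁵ ≡ 4z⁴ + 4z³ + 3z + 1 (mod z⁵ + z⁴ + z³ + 2z + 4).
Reduced: z⁴ + 4z³ + 2z² + 4z + 2.

2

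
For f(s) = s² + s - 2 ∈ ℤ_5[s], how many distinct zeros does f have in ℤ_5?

2

Evaluate at each of the 5 elements of ℤ_5:
f(0) = 3; f(1) = 0 → root; f(2) = 4; f(3) = 0 → root; f(4) = 3.
Roots: {1, 3}.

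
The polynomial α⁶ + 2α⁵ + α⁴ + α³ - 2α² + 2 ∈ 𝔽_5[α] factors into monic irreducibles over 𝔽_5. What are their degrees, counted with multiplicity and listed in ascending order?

1, 2, 3

Write h(α) = α⁶ + 2α⁵ + α⁴ + α³ - 2α² + 2.
Roots in 𝔽_5: h(0) = 2; h(1) = 0 → root; h(2) = 1; h(3) = 2; h(4) = 4.
Linear factors from roots: (α - 1).
Complete factorization: h(α) = (α - 1)·(α² - 2)·(α³ - 2α² + α + 1).
Factor degrees with multiplicity: 1 + 2 + 3 = 6.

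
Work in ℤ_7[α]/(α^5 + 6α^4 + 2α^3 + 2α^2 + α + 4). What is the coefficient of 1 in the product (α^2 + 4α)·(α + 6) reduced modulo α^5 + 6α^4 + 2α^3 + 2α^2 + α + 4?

0

Multiply in ℤ_7[α]: (α^2 + 4α)·(α + 6) = α^3 + 3α^2 + 3α.
Reduced: α^3 + 3α^2 + 3α.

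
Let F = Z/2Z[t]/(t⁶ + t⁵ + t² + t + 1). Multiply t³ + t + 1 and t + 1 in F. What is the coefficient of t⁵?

Multiply in Z/2Z[t]: (t³ + t + 1)·(t + 1) = t⁴ + t³ + t² + 1.
Reduced: t⁴ + t³ + t² + 1.

0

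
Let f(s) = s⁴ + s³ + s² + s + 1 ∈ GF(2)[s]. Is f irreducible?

Yes

Check for roots in GF(2): f(0) = 1; f(1) = 1.
No roots, so no linear factors.
Monic irreducibles of degree 2 over GF(2): s² + s + 1.
None of them divide f (all give nonzero remainder).
No irreducible factor of degree ≤ 2 exists, so f is irreducible over GF(2).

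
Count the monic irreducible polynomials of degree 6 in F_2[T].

9

The number of monic irreducibles of degree 6 over GF(2) is (1/6)·Σ_{d∣6} μ(6/d) 2^d.
Divisors of 6: 1, 2, 3, 6; μ(6/d) for each: 1, -1, -1, 1.
Σ = 2^1 − 2^2 − 2^3 + 2^6 = 54.
N = 54/6 = 9.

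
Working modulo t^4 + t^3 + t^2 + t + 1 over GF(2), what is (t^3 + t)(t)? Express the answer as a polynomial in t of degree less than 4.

Multiply in GF(2)[t]: (t^3 + t)·(t) = t^4 + t^2.
Reduce using t^4 ≡ t^3 + t^2 + t + 1 (mod t^4 + t^3 + t^2 + t + 1).
Reduced: t^3 + t + 1.

t^3 + t + 1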